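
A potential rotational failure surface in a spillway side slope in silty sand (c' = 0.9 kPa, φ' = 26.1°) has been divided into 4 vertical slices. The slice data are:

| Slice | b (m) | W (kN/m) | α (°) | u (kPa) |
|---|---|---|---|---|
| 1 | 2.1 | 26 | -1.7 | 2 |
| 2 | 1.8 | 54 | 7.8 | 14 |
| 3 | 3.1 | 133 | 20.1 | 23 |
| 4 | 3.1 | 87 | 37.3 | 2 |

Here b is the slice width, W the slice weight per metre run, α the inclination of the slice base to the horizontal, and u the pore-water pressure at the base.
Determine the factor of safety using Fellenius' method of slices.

FS = 0.84

Ordinary method of slices: FS = Σ[c'·Δl_i + (W_i cosα_i − u_i·Δl_i)·tanφ'] / Σ W_i sinα_i, with Δl_i = b_i / cosα_i.
Slice 1: Δl = 2.1/cos(-1.7°) = 2.101 m; N'_1 = 26·cos(-1.7°) − 2·2.101 = 21.8; c'Δl = 1.89; W sinα = -0.8
Slice 2: Δl = 1.8/cos7.8° = 1.817 m; N'_2 = 54·cos7.8° − 14·1.817 = 28.1; c'Δl = 1.64; W sinα = 7.3
Slice 3: Δl = 3.1/cos20.1° = 3.301 m; N'_3 = 133·cos20.1° − 23·3.301 = 49.0; c'Δl = 2.97; W sinα = 45.7
Slice 4: Δl = 3.1/cos37.3° = 3.897 m; N'_4 = 87·cos37.3° − 2·3.897 = 61.4; c'Δl = 3.51; W sinα = 52.7
Σc'Δl = 10.0 kN/m; ΣN' = 160.2 kN/m; ΣW sinα = 105.0 kN/m
Resisting = 10.0 + 160.2·tan26.1° = 10.0 + 78.5 = 88.5 kN/m
FS = 88.5 / 105.0 = 0.843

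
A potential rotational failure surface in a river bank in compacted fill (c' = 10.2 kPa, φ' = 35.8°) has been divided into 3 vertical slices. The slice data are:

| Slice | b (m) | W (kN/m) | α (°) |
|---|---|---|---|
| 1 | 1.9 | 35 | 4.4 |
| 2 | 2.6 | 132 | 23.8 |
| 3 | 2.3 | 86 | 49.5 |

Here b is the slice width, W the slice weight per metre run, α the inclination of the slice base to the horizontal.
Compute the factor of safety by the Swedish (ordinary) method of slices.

Ordinary method of slices: FS = Σ[c'·Δl_i + (W_i cosα_i)·tanφ'] / Σ W_i sinα_i, with Δl_i = b_i / cosα_i.
Slice 1: Δl = 1.9/cos4.4° = 1.906 m; N'_1 = 35·cos4.4° = 34.9; c'Δl = 19.44; W sinα = 2.7
Slice 2: Δl = 2.6/cos23.8° = 2.842 m; N'_2 = 132·cos23.8° = 120.8; c'Δl = 28.98; W sinα = 53.3
Slice 3: Δl = 2.3/cos49.5° = 3.541 m; N'_3 = 86·cos49.5° = 55.9; c'Δl = 36.12; W sinα = 65.4
Σc'Δl = 84.5 kN/m; ΣN' = 211.5 kN/m; ΣW sinα = 121.3 kN/m
Resisting = 84.5 + 211.5·tan35.8° = 84.5 + 152.6 = 237.1 kN/m
FS = 237.1 / 121.3 = 1.954

FS = 1.95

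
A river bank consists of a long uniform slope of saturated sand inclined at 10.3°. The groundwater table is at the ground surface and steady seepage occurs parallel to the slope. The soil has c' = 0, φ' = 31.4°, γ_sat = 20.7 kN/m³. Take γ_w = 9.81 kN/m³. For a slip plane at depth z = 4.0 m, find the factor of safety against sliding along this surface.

With seepage parallel to the slope and the water table at the surface, the effective normal stress on the slip plane uses the buoyant unit weight γ' = γ_sat − γ_w while the driving shear stress uses γ_sat:
FS = [c' + γ' z cos²β tanφ'] / [γ_sat z sinβ cosβ]
(For c' = 0 this reduces to FS = (γ'/γ_sat)·tanφ'/tanβ.)
γ' = 20.7 − 9.81 = 10.89 kN/m³
Numerator = 0.0 + 10.89·4.0·cos²10.3°·tan31.4° = 0.0 + 10.89·4.0·0.9680·0.6104 = 25.739 kPa
Denominator = 20.7·4.0·sin10.3°·cos10.3° = 20.7·4.0·0.1788·0.9839 = 14.566 kPa
FS = 25.739 / 14.566 = 1.767

FS = 1.77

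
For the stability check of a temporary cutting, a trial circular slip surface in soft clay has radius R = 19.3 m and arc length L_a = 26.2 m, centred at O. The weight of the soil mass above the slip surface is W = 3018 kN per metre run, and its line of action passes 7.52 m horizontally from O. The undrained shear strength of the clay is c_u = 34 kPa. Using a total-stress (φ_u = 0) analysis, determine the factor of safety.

FS = 0.76

Taking moments about the centre O, the resisting moment is provided by the undrained shear strength acting along the arc:
M_R = c_u·L_a·R = 34·26.20·19.3 = 17192.4 kN·m/m
M_D = W·d = 3018·7.52 = 22695.4 kN·m/m
FS = M_R / M_D = 17192.4 / 22695.4 = 0.758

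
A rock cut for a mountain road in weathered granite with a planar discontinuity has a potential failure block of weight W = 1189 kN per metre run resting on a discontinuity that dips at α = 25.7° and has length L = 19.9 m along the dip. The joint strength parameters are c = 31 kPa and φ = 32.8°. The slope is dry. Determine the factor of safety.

Resolving the block weight along and normal to the plane and applying the Mohr–Coulomb strength on the joint:
N' = W cosα = 1189·cos25.7° = 1071.4 kN/m
Driving force T = W sinα = 1189·sin25.7° = 515.6 kN/m
Resisting force R = c·L + N'·tanφ = 31·19.9 + 1071.4·tan32.8° = 616.9 + 690.5 = 1307.4 kN/m
FS = R / T = 1307.4 / 515.6 = 2.536

FS = 2.54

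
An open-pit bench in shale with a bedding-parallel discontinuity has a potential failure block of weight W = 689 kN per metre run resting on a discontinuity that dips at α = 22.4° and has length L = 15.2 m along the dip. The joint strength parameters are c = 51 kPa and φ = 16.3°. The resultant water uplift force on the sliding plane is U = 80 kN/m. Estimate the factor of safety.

FS = 3.57

Resolving the block weight along and normal to the plane and applying the Mohr–Coulomb strength on the joint:
N' = W cosα − U = 689·cos22.4° − 80 = 557.0 kN/m
Driving force T = W sinα = 689·sin22.4° = 262.6 kN/m
Resisting force R = c·L + N'·tanφ = 51·15.2 + 557.0·tan16.3° = 775.2 + 162.9 = 938.1 kN/m
FS = R / T = 938.1 / 262.6 = 3.573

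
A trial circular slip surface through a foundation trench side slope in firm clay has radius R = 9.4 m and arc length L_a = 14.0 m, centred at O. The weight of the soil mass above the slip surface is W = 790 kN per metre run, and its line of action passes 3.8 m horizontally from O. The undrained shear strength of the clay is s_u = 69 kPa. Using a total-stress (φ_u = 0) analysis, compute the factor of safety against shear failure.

Taking moments about the centre O, the resisting moment is provided by the undrained shear strength acting along the arc:
M_R = s_u·L_a·R = 69·14.00·9.4 = 9080.4 kN·m/m
M_D = W·d = 790·3.8 = 3002.0 kN·m/m
FS = M_R / M_D = 9080.4 / 3002.0 = 3.025

FS = 3.02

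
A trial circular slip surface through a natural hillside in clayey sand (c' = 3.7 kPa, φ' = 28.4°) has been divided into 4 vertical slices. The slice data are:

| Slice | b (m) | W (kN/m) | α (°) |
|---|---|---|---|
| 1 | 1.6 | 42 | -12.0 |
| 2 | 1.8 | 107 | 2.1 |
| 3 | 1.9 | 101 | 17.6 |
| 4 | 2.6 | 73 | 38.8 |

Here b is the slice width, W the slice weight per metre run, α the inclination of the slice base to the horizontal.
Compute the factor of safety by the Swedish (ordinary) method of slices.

FS = 2.73

Ordinary method of slices: FS = Σ[c'·Δl_i + (W_i cosα_i)·tanφ'] / Σ W_i sinα_i, with Δl_i = b_i / cosα_i.
Slice 1: Δl = 1.6/cos(-12.0°) = 1.636 m; N'_1 = 42·cos(-12.0°) = 41.1; c'Δl = 6.05; W sinα = -8.7
Slice 2: Δl = 1.8/cos2.1° = 1.801 m; N'_2 = 107·cos2.1° = 106.9; c'Δl = 6.66; W sinα = 3.9
Slice 3: Δl = 1.9/cos17.6° = 1.993 m; N'_3 = 101·cos17.6° = 96.3; c'Δl = 7.38; W sinα = 30.5
Slice 4: Δl = 2.6/cos38.8° = 3.336 m; N'_4 = 73·cos38.8° = 56.9; c'Δl = 12.34; W sinα = 45.7
Σc'Δl = 32.4 kN/m; ΣN' = 301.2 kN/m; ΣW sinα = 71.5 kN/m
Resisting = 32.4 + 301.2·tan28.4° = 32.4 + 162.8 = 195.3 kN/m
FS = 195.3 / 71.5 = 2.732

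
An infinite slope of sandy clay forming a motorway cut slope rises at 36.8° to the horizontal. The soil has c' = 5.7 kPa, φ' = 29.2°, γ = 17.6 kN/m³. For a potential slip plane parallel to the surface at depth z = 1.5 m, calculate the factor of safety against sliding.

FS = 1.20

For an infinite slope with a slip plane parallel to the surface (no pore pressure): FS = [c' + γz cos²β tanφ'] / [γz sinβ cosβ].
γz = 17.6·1.5 = 26.40 kN/m²
Numerator = 5.7 + 26.40·cos²36.8°·tan29.2° = 5.7 + 26.40·0.6412·0.5589 = 15.160 kPa
Denominator = 26.40·sin36.8°·cos36.8° = 26.40·0.5990·0.8007 = 12.663 kPa
FS = 15.160 / 12.663 = 1.197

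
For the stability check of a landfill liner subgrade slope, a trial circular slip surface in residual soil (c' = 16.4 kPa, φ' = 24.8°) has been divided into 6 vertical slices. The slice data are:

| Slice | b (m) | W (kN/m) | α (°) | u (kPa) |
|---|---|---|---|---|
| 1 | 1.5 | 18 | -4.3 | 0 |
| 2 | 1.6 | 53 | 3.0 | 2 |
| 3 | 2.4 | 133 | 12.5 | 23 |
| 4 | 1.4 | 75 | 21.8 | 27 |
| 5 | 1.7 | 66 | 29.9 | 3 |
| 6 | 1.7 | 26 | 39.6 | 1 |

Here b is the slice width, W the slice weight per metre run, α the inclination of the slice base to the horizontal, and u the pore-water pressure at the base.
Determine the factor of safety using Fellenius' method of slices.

Ordinary method of slices: FS = Σ[c'·Δl_i + (W_i cosα_i − u_i·Δl_i)·tanφ'] / Σ W_i sinα_i, with Δl_i = b_i / cosα_i.
Slice 1: Δl = 1.5/cos(-4.3°) = 1.504 m; N'_1 = 18·cos(-4.3°) − 0·1.504 = 17.9; c'Δl = 24.67; W sinα = -1.3
Slice 2: Δl = 1.6/cos3.0° = 1.602 m; N'_2 = 53·cos3.0° − 2·1.602 = 49.7; c'Δl = 26.28; W sinα = 2.8
Slice 3: Δl = 2.4/cos12.5° = 2.458 m; N'_3 = 133·cos12.5° − 23·2.458 = 73.3; c'Δl = 40.32; W sinα = 28.8
Slice 4: Δl = 1.4/cos21.8° = 1.508 m; N'_4 = 75·cos21.8° − 27·1.508 = 28.9; c'Δl = 24.73; W sinα = 27.9
Slice 5: Δl = 1.7/cos29.9° = 1.961 m; N'_5 = 66·cos29.9° − 3·1.961 = 51.3; c'Δl = 32.16; W sinα = 32.9
Slice 6: Δl = 1.7/cos39.6° = 2.206 m; N'_6 = 26·cos39.6° − 1·2.206 = 17.8; c'Δl = 36.18; W sinα = 16.6
Σc'Δl = 184.3 kN/m; ΣN' = 239.1 kN/m; ΣW sinα = 107.5 kN/m
Resisting = 184.3 + 239.1·tan24.8° = 184.3 + 110.5 = 294.8 kN/m
FS = 294.8 / 107.5 = 2.741

FS = 2.74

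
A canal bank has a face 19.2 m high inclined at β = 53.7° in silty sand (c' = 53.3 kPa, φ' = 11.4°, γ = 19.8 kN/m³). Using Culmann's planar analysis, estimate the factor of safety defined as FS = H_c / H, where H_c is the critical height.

H_c = (4c'/γ) · sinβ cosφ' / [1 − cos(β − φ')]
    = (4·53.3/19.8) · sin53.7°·cos11.4° / [1 − cos42.3°]
    = 10.768 · 0.7900 / 0.2604 = 32.67 m
FS = H_c / H = 32.67 / 19.2 = 1.702

FS = 1.70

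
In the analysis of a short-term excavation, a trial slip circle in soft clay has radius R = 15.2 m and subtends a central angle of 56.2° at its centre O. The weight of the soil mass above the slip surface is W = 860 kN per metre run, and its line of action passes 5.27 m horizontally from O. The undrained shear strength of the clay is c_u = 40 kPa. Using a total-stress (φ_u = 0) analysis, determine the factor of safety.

FS = 2.00

Taking moments about the centre O, the resisting moment is provided by the undrained shear strength acting along the arc:
Arc length L_a = R·θ = 15.2·(56.2°·π/180) = 15.2·0.9809 = 14.91 m
M_R = c_u·L_a·R = 40·14.91·15.2 = 9064.9 kN·m/m
M_D = W·d = 860·5.27 = 4532.2 kN·m/m
FS = M_R / M_D = 9064.9 / 4532.2 = 2.000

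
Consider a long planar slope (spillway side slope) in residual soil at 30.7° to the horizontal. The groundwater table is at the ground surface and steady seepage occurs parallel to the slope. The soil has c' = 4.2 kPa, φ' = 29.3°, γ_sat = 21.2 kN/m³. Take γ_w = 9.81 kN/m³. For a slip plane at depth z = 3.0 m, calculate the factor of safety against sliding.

With seepage parallel to the slope and the water table at the surface, the effective normal stress on the slip plane uses the buoyant unit weight γ' = γ_sat − γ_w while the driving shear stress uses γ_sat:
FS = [c' + γ' z cos²β tanφ'] / [γ_sat z sinβ cosβ]
γ' = 21.2 − 9.81 = 11.39 kN/m³
Numerator = 4.2 + 11.39·3.0·cos²30.7°·tan29.3° = 4.2 + 11.39·3.0·0.7393·0.5612 = 18.377 kPa
Denominator = 21.2·3.0·sin30.7°·cos30.7° = 21.2·3.0·0.5105·0.8599 = 27.920 kPa
FS = 18.377 / 27.920 = 0.658

FS = 0.66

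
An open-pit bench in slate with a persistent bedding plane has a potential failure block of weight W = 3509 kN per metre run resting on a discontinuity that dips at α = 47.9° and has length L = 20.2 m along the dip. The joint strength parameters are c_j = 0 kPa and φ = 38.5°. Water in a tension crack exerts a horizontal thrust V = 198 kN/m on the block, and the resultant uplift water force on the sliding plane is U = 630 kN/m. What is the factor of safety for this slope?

Resolving the block weight along and normal to the plane and applying the Mohr–Coulomb strength on the joint:
N' = W cosα − U − V sinα = 3509·cos47.9° − 630 − 198·sin47.9° = 1575.6 kN/m
Driving force T = W sinα + V cosα = 3509·sin47.9° + 198·cos47.9° = 2736.3 kN/m
Resisting force R = c_j·L + N'·tanφ = 0·20.2 + 1575.6·tan38.5° = 0.0 + 1253.3 = 1253.3 kN/m
FS = R / T = 1253.3 / 2736.3 = 0.458

FS = 0.46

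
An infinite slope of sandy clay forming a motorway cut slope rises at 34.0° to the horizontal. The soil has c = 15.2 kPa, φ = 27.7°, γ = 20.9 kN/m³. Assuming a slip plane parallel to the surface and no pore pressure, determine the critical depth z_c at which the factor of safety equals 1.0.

z_c = 7.08 m

Setting FS = 1.00 in FS = [c + γz cos²β tanφ] / [γz sinβ cosβ] and solving for z:
z = c / [γ cosβ (FS·sinβ − cosβ·tanφ)]
  = 15.2 / [20.9·cos34.0°·(1.00·sin34.0° − cos34.0°·tan27.7°)]
  = 15.2 / [20.9·0.8290·(1.00·0.5592 − 0.8290·0.5250)]
  = 15.2 / 2.1475 = 7.078 m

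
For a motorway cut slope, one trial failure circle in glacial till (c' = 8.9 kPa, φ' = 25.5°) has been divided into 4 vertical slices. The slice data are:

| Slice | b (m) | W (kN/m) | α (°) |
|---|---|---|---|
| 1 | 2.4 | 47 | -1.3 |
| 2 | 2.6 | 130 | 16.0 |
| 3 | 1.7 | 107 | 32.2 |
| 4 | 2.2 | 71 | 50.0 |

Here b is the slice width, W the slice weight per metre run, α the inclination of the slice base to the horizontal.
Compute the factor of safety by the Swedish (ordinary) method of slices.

Ordinary method of slices: FS = Σ[c'·Δl_i + (W_i cosα_i)·tanφ'] / Σ W_i sinα_i, with Δl_i = b_i / cosα_i.
Slice 1: Δl = 2.4/cos(-1.3°) = 2.401 m; N'_1 = 47·cos(-1.3°) = 47.0; c'Δl = 21.37; W sinα = -1.1
Slice 2: Δl = 2.6/cos16.0° = 2.705 m; N'_2 = 130·cos16.0° = 125.0; c'Δl = 24.07; W sinα = 35.8
Slice 3: Δl = 1.7/cos32.2° = 2.009 m; N'_3 = 107·cos32.2° = 90.5; c'Δl = 17.88; W sinα = 57.0
Slice 4: Δl = 2.2/cos50.0° = 3.423 m; N'_4 = 71·cos50.0° = 45.6; c'Δl = 30.46; W sinα = 54.4
Σc'Δl = 93.8 kN/m; ΣN' = 308.1 kN/m; ΣW sinα = 146.2 kN/m
Resisting = 93.8 + 308.1·tan25.5° = 93.8 + 147.0 = 240.8 kN/m
FS = 240.8 / 146.2 = 1.647

FS = 1.65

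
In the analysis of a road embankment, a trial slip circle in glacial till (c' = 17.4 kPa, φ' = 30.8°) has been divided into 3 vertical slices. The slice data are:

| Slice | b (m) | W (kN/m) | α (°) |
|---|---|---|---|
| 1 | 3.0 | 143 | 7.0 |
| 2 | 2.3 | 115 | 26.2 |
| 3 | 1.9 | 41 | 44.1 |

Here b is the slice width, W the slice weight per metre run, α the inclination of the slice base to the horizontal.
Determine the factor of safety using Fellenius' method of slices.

Ordinary method of slices: FS = Σ[c'·Δl_i + (W_i cosα_i)·tanφ'] / Σ W_i sinα_i, with Δl_i = b_i / cosα_i.
Slice 1: Δl = 3.0/cos7.0° = 3.023 m; N'_1 = 143·cos7.0° = 141.9; c'Δl = 52.59; W sinα = 17.4
Slice 2: Δl = 2.3/cos26.2° = 2.563 m; N'_2 = 115·cos26.2° = 103.2; c'Δl = 44.60; W sinα = 50.8
Slice 3: Δl = 1.9/cos44.1° = 2.646 m; N'_3 = 41·cos44.1° = 29.4; c'Δl = 46.04; W sinα = 28.5
Σc'Δl = 143.2 kN/m; ΣN' = 274.6 kN/m; ΣW sinα = 96.7 kN/m
Resisting = 143.2 + 274.6·tan30.8° = 143.2 + 163.7 = 306.9 kN/m
FS = 306.9 / 96.7 = 3.173

FS = 3.17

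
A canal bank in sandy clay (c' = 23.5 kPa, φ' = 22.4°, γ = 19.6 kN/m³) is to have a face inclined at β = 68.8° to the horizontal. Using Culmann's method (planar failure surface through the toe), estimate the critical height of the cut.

H_c = 13.32 m

Culmann's analysis gives the critical failure plane at α_cr = (β + φ')/2 = (68.8 + 22.4)/2 = 45.6°, and the critical height
H_c = (4c'/γ) · sinβ cosφ' / [1 − cos(β − φ')]
    = (4·23.5/19.6) · sin68.8°·cos22.4° / [1 − cos(46.4°)]
    = 4.796 · 0.9323·0.9245 / [1 − 0.6896]
    = 4.796 · 0.8620 / 0.3104
    = 13.32 m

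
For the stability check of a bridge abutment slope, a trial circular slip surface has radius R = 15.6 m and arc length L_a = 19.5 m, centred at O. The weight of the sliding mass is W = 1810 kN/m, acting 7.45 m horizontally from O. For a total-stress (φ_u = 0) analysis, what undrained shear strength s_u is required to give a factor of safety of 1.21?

s_u = 53.6 kPa

FS = s_u·L_a·R / (W·d), so s_u = FS·W·d / (L_a·R).
s_u = 1.21·1810·7.45 / (19.50·15.6) = 16316.2 / 304.20 = 53.64 kPa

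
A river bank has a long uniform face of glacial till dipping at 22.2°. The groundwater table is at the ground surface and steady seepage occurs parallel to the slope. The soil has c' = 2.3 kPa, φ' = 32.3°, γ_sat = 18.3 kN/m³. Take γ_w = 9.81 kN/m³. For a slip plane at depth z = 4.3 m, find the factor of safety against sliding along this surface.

With seepage parallel to the slope and the water table at the surface, the effective normal stress on the slip plane uses the buoyant unit weight γ' = γ_sat − γ_w while the driving shear stress uses γ_sat:
FS = [c' + γ' z cos²β tanφ'] / [γ_sat z sinβ cosβ]
γ' = 18.3 − 9.81 = 8.49 kN/m³
Numerator = 2.3 + 8.49·4.3·cos²22.2°·tan32.3° = 2.3 + 8.49·4.3·0.8572·0.6322 = 22.084 kPa
Denominator = 18.3·4.3·sin22.2°·cos22.2° = 18.3·4.3·0.3778·0.9259 = 27.528 kPa
FS = 22.084 / 27.528 = 0.802

FS = 0.80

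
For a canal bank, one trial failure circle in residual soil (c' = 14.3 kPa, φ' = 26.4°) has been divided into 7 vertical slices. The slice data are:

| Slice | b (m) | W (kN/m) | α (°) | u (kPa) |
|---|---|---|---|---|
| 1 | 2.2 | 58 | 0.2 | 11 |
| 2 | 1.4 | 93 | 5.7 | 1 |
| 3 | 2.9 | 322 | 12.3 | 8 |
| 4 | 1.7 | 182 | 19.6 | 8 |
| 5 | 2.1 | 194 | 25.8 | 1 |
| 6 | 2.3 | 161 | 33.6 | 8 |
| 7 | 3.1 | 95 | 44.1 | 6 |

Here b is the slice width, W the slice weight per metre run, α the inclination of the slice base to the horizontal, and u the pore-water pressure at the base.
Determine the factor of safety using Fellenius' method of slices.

FS = 1.85

Ordinary method of slices: FS = Σ[c'·Δl_i + (W_i cosα_i − u_i·Δl_i)·tanφ'] / Σ W_i sinα_i, with Δl_i = b_i / cosα_i.
Slice 1: Δl = 2.2/cos0.2° = 2.200 m; N'_1 = 58·cos0.2° − 11·2.200 = 33.8; c'Δl = 31.46; W sinα = 0.2
Slice 2: Δl = 1.4/cos5.7° = 1.407 m; N'_2 = 93·cos5.7° − 1·1.407 = 91.1; c'Δl = 20.12; W sinα = 9.2
Slice 3: Δl = 2.9/cos12.3° = 2.968 m; N'_3 = 322·cos12.3° − 8·2.968 = 290.9; c'Δl = 42.44; W sinα = 68.6
Slice 4: Δl = 1.7/cos19.6° = 1.805 m; N'_4 = 182·cos19.6° − 8·1.805 = 157.0; c'Δl = 25.81; W sinα = 61.1
Slice 5: Δl = 2.1/cos25.8° = 2.333 m; N'_5 = 194·cos25.8° − 1·2.333 = 172.3; c'Δl = 33.35; W sinα = 84.4
Slice 6: Δl = 2.3/cos33.6° = 2.761 m; N'_6 = 161·cos33.6° − 8·2.761 = 112.0; c'Δl = 39.49; W sinα = 89.1
Slice 7: Δl = 3.1/cos44.1° = 4.317 m; N'_7 = 95·cos44.1° − 6·4.317 = 42.3; c'Δl = 61.73; W sinα = 66.1
Σc'Δl = 254.4 kN/m; ΣN' = 899.5 kN/m; ΣW sinα = 378.7 kN/m
Resisting = 254.4 + 899.5·tan26.4° = 254.4 + 446.5 = 700.9 kN/m
FS = 700.9 / 378.7 = 1.851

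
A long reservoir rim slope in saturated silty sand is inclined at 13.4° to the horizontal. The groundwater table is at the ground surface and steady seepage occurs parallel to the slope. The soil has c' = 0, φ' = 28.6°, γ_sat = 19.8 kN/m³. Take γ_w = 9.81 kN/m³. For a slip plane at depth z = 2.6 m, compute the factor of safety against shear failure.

With seepage parallel to the slope and the water table at the surface, the effective normal stress on the slip plane uses the buoyant unit weight γ' = γ_sat − γ_w while the driving shear stress uses γ_sat:
FS = [c' + γ' z cos²β tanφ'] / [γ_sat z sinβ cosβ]
(For c' = 0 this reduces to FS = (γ'/γ_sat)·tanφ'/tanβ.)
γ' = 19.8 − 9.81 = 9.99 kN/m³
Numerator = 0.0 + 9.99·2.6·cos²13.4°·tan28.6° = 0.0 + 9.99·2.6·0.9463·0.5452 = 13.401 kPa
Denominator = 19.8·2.6·sin13.4°·cos13.4° = 19.8·2.6·0.2317·0.9728 = 11.606 kPa
FS = 13.401 / 11.606 = 1.155

FS = 1.15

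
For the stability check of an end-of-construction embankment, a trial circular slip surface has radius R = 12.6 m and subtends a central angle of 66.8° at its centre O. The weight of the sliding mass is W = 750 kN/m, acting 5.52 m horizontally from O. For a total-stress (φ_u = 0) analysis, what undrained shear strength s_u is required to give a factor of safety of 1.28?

FS = s_u·L_a·R / (W·d), so s_u = FS·W·d / (L_a·R).
Arc length L_a = R·θ = 12.6·(66.8°·π/180) = 12.6·1.1659 = 14.69 m
s_u = 1.28·750·5.52 / (14.69·12.6) = 5299.2 / 185.10 = 28.63 kPa

s_u = 28.6 kPa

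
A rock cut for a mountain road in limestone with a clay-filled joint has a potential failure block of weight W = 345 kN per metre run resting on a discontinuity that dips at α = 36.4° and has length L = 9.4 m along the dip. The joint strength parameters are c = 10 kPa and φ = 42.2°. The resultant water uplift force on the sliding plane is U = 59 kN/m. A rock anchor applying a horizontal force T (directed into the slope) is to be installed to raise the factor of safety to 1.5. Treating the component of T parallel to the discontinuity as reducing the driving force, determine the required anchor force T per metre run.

T = 8 kN/m

Resolving forces along and normal to the sliding plane, with the horizontal anchor force T adding T·sinα to the effective normal force and T·cosα acting up the plane against the driving force:
FS = [cL + (W cosα − U + T sinα) tanφ] / [W sinα − T cosα]
Without the anchor: N' = 218.7 kN/m, driving T_d = 204.7 kN/m, resisting R = 10·9.4 + 218.7·tan42.2° = 292.3 kN/m, FS = 1.43.
Setting FS = 1.5 and solving for T:
1.5·(204.7 − T cos36.4°) = 292.3 + T sin36.4°·tan42.2°
T·(sin36.4°·tan42.2° + 1.5·cos36.4°) = 1.5·204.7 − 292.3
T·(0.5934·0.9067 + 1.5·0.8049) = 307.1 − 292.3 = 14.8
T·1.7454 = 14.8
T = 8.5 kN/m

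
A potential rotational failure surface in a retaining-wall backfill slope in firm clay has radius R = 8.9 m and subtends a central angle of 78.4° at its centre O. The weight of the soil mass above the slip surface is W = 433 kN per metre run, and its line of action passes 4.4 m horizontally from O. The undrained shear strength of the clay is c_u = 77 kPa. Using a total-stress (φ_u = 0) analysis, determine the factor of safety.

FS = 4.38

Taking moments about the centre O, the resisting moment is provided by the undrained shear strength acting along the arc:
Arc length L_a = R·θ = 8.9·(78.4°·π/180) = 8.9·1.3683 = 12.18 m
M_R = c_u·L_a·R = 77·12.18·8.9 = 8345.7 kN·m/m
M_D = W·d = 433·4.4 = 1905.2 kN·m/m
FS = M_R / M_D = 8345.7 / 1905.2 = 4.380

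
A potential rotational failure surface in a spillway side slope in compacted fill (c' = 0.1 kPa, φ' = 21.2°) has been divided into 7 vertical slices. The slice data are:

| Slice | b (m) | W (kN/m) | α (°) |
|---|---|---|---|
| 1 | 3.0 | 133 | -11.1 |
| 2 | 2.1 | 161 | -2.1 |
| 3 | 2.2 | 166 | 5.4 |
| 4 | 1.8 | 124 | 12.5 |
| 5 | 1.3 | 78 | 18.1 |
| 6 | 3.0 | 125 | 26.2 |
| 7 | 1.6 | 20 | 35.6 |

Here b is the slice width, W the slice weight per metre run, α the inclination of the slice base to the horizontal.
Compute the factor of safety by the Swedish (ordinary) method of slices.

Ordinary method of slices: FS = Σ[c'·Δl_i + (W_i cosα_i)·tanφ'] / Σ W_i sinα_i, with Δl_i = b_i / cosα_i.
Slice 1: Δl = 3.0/cos(-11.1°) = 3.057 m; N'_1 = 133·cos(-11.1°) = 130.5; c'Δl = 0.31; W sinα = -25.6
Slice 2: Δl = 2.1/cos(-2.1°) = 2.101 m; N'_2 = 161·cos(-2.1°) = 160.9; c'Δl = 0.21; W sinα = -5.9
Slice 3: Δl = 2.2/cos5.4° = 2.210 m; N'_3 = 166·cos5.4° = 165.3; c'Δl = 0.22; W sinα = 15.6
Slice 4: Δl = 1.8/cos12.5° = 1.844 m; N'_4 = 124·cos12.5° = 121.1; c'Δl = 0.18; W sinα = 26.8
Slice 5: Δl = 1.3/cos18.1° = 1.368 m; N'_5 = 78·cos18.1° = 74.1; c'Δl = 0.14; W sinα = 24.2
Slice 6: Δl = 3.0/cos26.2° = 3.344 m; N'_6 = 125·cos26.2° = 112.2; c'Δl = 0.33; W sinα = 55.2
Slice 7: Δl = 1.6/cos35.6° = 1.968 m; N'_7 = 20·cos35.6° = 16.3; c'Δl = 0.20; W sinα = 11.6
Σc'Δl = 1.6 kN/m; ΣN' = 780.3 kN/m; ΣW sinα = 102.0 kN/m
Resisting = 1.6 + 780.3·tan21.2° = 1.6 + 302.7 = 304.2 kN/m
FS = 304.2 / 102.0 = 2.982

FS = 2.98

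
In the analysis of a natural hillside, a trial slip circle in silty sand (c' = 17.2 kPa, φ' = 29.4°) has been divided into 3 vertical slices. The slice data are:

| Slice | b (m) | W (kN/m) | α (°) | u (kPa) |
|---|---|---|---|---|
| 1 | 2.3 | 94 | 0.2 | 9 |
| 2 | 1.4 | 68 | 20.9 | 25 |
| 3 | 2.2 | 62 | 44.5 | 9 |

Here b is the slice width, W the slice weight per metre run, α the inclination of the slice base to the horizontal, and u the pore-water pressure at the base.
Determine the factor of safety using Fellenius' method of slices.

Ordinary method of slices: FS = Σ[c'·Δl_i + (W_i cosα_i − u_i·Δl_i)·tanφ'] / Σ W_i sinα_i, with Δl_i = b_i / cosα_i.
Slice 1: Δl = 2.3/cos0.2° = 2.300 m; N'_1 = 94·cos0.2° − 9·2.300 = 73.3; c'Δl = 39.56; W sinα = 0.3
Slice 2: Δl = 1.4/cos20.9° = 1.499 m; N'_2 = 68·cos20.9° − 25·1.499 = 26.1; c'Δl = 25.78; W sinα = 24.3
Slice 3: Δl = 2.2/cos44.5° = 3.084 m; N'_3 = 62·cos44.5° − 9·3.084 = 16.5; c'Δl = 53.05; W sinα = 43.5
Σc'Δl = 118.4 kN/m; ΣN' = 115.8 kN/m; ΣW sinα = 68.0 kN/m
Resisting = 118.4 + 115.8·tan29.4° = 118.4 + 65.3 = 183.7 kN/m
FS = 183.7 / 68.0 = 2.699

FS = 2.70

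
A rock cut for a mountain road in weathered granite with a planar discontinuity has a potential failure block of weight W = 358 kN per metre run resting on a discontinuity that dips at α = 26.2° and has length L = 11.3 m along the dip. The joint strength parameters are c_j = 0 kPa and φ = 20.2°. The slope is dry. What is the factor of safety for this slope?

Resolving the block weight along and normal to the plane and applying the Mohr–Coulomb strength on the joint:
N' = W cosα = 358·cos26.2° = 321.2 kN/m
Driving force T = W sinα = 358·sin26.2° = 158.1 kN/m
Resisting force R = c_j·L + N'·tanφ = 0·11.3 + 321.2·tan20.2° = 0.0 + 118.2 = 118.2 kN/m
FS = R / T = 118.2 / 158.1 = 0.748

FS = 0.75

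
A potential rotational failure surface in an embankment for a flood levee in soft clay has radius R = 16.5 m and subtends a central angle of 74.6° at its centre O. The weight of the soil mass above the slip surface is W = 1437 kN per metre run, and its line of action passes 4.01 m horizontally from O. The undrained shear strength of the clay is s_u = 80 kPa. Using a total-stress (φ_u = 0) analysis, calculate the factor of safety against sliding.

FS = 4.92

Taking moments about the centre O, the resisting moment is provided by the undrained shear strength acting along the arc:
Arc length L_a = R·θ = 16.5·(74.6°·π/180) = 16.5·1.3020 = 21.48 m
M_R = s_u·L_a·R = 80·21.48·16.5 = 28357.9 kN·m/m
M_D = W·d = 1437·4.01 = 5762.4 kN·m/m
FS = M_R / M_D = 28357.9 / 5762.4 = 4.921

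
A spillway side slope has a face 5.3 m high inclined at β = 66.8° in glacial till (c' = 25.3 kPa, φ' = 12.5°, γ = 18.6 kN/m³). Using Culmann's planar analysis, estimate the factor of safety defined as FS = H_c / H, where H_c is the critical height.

FS = 2.21

H_c = (4c'/γ) · sinβ cosφ' / [1 − cos(β − φ')]
    = (4·25.3/18.6) · sin66.8°·cos12.5° / [1 − cos54.3°]
    = 5.441 · 0.8973 / 0.4165 = 11.72 m
FS = H_c / H = 11.72 / 5.3 = 2.212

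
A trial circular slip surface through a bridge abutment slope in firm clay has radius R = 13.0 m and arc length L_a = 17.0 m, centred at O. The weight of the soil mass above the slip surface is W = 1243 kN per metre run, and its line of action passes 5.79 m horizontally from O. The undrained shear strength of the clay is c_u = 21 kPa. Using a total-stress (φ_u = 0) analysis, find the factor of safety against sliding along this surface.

FS = 0.64

Taking moments about the centre O, the resisting moment is provided by the undrained shear strength acting along the arc:
M_R = c_u·L_a·R = 21·17.00·13.0 = 4641.0 kN·m/m
M_D = W·d = 1243·5.79 = 7197.0 kN·m/m
FS = M_R / M_D = 4641.0 / 7197.0 = 0.645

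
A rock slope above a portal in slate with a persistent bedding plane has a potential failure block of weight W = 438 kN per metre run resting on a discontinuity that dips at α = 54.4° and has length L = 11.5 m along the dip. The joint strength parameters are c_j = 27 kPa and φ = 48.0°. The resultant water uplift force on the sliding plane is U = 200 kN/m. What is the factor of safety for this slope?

Resolving the block weight along and normal to the plane and applying the Mohr–Coulomb strength on the joint:
N' = W cosα − U = 438·cos54.4° − 200 = 55.0 kN/m
Driving force T = W sinα = 438·sin54.4° = 356.1 kN/m
Resisting force R = c_j·L + N'·tanφ = 27·11.5 + 55.0·tan48.0° = 310.5 + 61.1 = 371.6 kN/m
FS = R / T = 371.6 / 356.1 = 1.043

FS = 1.04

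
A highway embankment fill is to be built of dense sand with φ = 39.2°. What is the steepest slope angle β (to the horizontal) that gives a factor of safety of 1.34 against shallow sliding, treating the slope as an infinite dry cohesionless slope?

β = 31.3°

For an infinite dry cohesionless slope FS = tanφ/tanβ, so tanβ = tanφ / FS.
tanβ = tan39.2° / 1.34 = 0.8156 / 1.34 = 0.6086
β = arctan(0.6086) = 31.33°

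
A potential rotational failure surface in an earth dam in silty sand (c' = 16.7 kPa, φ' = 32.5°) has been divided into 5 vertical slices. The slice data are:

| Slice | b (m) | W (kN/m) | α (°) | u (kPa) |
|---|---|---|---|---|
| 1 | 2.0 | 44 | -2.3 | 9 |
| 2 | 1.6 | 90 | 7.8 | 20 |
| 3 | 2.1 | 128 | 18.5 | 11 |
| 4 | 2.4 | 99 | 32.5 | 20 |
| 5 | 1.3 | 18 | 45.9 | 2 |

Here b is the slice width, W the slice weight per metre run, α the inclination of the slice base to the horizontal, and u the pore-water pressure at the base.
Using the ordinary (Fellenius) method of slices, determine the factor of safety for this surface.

Ordinary method of slices: FS = Σ[c'·Δl_i + (W_i cosα_i − u_i·Δl_i)·tanφ'] / Σ W_i sinα_i, with Δl_i = b_i / cosα_i.
Slice 1: Δl = 2.0/cos(-2.3°) = 2.002 m; N'_1 = 44·cos(-2.3°) − 9·2.002 = 26.0; c'Δl = 33.43; W sinα = -1.8
Slice 2: Δl = 1.6/cos7.8° = 1.615 m; N'_2 = 90·cos7.8° − 20·1.615 = 56.9; c'Δl = 26.97; W sinα = 12.2
Slice 3: Δl = 2.1/cos18.5° = 2.214 m; N'_3 = 128·cos18.5° − 11·2.214 = 97.0; c'Δl = 36.98; W sinα = 40.6
Slice 4: Δl = 2.4/cos32.5° = 2.846 m; N'_4 = 99·cos32.5° − 20·2.846 = 26.6; c'Δl = 47.52; W sinα = 53.2
Slice 5: Δl = 1.3/cos45.9° = 1.868 m; N'_5 = 18·cos45.9° − 2·1.868 = 8.8; c'Δl = 31.20; W sinα = 12.9
Σc'Δl = 176.1 kN/m; ΣN' = 215.2 kN/m; ΣW sinα = 117.2 kN/m
Resisting = 176.1 + 215.2·tan32.5° = 176.1 + 137.1 = 313.2 kN/m
FS = 313.2 / 117.2 = 2.673

FS = 2.67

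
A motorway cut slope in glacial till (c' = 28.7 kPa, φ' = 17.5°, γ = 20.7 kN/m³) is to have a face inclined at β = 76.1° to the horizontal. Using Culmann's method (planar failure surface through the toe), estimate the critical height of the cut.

H_c = 10.72 m

Culmann's analysis gives the critical failure plane at α_cr = (β + φ')/2 = (76.1 + 17.5)/2 = 46.8°, and the critical height
H_c = (4c'/γ) · sinβ cosφ' / [1 − cos(β − φ')]
    = (4·28.7/20.7) · sin76.1°·cos17.5° / [1 − cos(58.6°)]
    = 5.546 · 0.9707·0.9537 / [1 − 0.5210]
    = 5.546 · 0.9258 / 0.4790
    = 10.72 m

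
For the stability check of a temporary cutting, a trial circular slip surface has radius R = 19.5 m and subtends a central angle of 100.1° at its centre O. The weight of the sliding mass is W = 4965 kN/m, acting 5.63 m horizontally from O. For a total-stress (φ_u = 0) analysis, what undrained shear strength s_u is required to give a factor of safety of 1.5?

FS = s_u·L_a·R / (W·d), so s_u = FS·W·d / (L_a·R).
Arc length L_a = R·θ = 19.5·(100.1°·π/180) = 19.5·1.7471 = 34.07 m
s_u = 1.5·4965·5.63 / (34.07·19.5) = 41929.4 / 664.33 = 63.12 kPa

s_u = 63.1 kPa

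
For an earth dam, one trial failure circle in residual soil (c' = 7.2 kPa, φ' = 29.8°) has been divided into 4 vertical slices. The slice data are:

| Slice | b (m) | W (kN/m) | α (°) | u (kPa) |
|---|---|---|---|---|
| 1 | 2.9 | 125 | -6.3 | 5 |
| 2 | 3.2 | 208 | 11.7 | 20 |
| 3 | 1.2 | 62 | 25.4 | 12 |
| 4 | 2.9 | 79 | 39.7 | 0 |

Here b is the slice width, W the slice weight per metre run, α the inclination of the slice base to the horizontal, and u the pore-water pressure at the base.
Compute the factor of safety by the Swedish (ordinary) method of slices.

FS = 2.66

Ordinary method of slices: FS = Σ[c'·Δl_i + (W_i cosα_i − u_i·Δl_i)·tanφ'] / Σ W_i sinα_i, with Δl_i = b_i / cosα_i.
Slice 1: Δl = 2.9/cos(-6.3°) = 2.918 m; N'_1 = 125·cos(-6.3°) − 5·2.918 = 109.7; c'Δl = 21.01; W sinα = -13.7
Slice 2: Δl = 3.2/cos11.7° = 3.268 m; N'_2 = 208·cos11.7° − 20·3.268 = 138.3; c'Δl = 23.53; W sinα = 42.2
Slice 3: Δl = 1.2/cos25.4° = 1.328 m; N'_3 = 62·cos25.4° − 12·1.328 = 40.1; c'Δl = 9.56; W sinα = 26.6
Slice 4: Δl = 2.9/cos39.7° = 3.769 m; N'_4 = 79·cos39.7° − 0·3.769 = 60.8; c'Δl = 27.14; W sinα = 50.5
Σc'Δl = 81.2 kN/m; ΣN' = 348.8 kN/m; ΣW sinα = 105.5 kN/m
Resisting = 81.2 + 348.8·tan29.8° = 81.2 + 199.8 = 281.0 kN/m
FS = 281.0 / 105.5 = 2.663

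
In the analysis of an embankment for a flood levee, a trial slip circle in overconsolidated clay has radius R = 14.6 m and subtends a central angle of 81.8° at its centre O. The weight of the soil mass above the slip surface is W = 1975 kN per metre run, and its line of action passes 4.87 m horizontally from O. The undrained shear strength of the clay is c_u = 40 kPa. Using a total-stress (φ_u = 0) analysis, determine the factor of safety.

FS = 1.27

Taking moments about the centre O, the resisting moment is provided by the undrained shear strength acting along the arc:
Arc length L_a = R·θ = 14.6·(81.8°·π/180) = 14.6·1.4277 = 20.84 m
M_R = c_u·L_a·R = 40·20.84·14.6 = 12173.0 kN·m/m
M_D = W·d = 1975·4.87 = 9618.2 kN·m/m
FS = M_R / M_D = 12173.0 / 9618.2 = 1.266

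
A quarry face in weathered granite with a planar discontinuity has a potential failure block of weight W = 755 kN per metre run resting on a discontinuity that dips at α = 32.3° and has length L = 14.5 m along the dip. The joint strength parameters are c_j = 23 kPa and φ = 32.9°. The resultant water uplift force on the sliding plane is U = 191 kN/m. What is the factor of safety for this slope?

FS = 1.54

Resolving the block weight along and normal to the plane and applying the Mohr–Coulomb strength on the joint:
N' = W cosα − U = 755·cos32.3° − 191 = 447.2 kN/m
Driving force T = W sinα = 755·sin32.3° = 403.4 kN/m
Resisting force R = c_j·L + N'·tanφ = 23·14.5 + 447.2·tan32.9° = 333.5 + 289.3 = 622.8 kN/m
FS = R / T = 622.8 / 403.4 = 1.544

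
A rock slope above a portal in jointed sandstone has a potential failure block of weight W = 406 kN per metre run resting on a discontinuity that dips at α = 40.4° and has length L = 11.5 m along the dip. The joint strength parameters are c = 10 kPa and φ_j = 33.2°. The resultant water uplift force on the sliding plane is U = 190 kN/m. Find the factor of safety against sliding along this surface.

Resolving the block weight along and normal to the plane and applying the Mohr–Coulomb strength on the joint:
N' = W cosα − U = 406·cos40.4° − 190 = 119.2 kN/m
Driving force T = W sinα = 406·sin40.4° = 263.1 kN/m
Resisting force R = c·L + N'·tanφ_j = 10·11.5 + 119.2·tan33.2° = 115.0 + 78.0 = 193.0 kN/m
FS = R / T = 193.0 / 263.1 = 0.733

FS = 0.73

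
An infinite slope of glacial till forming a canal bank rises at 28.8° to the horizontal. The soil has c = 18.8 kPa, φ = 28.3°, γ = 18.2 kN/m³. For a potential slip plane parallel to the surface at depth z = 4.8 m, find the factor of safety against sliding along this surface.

FS = 1.49

For an infinite slope with a slip plane parallel to the surface (no pore pressure): FS = [c + γz cos²β tanφ] / [γz sinβ cosβ].
γz = 18.2·4.8 = 87.36 kN/m²
Numerator = 18.8 + 87.36·cos²28.8°·tan28.3° = 18.8 + 87.36·0.7679·0.5384 = 54.922 kPa
Denominator = 87.36·sin28.8°·cos28.8° = 87.36·0.4818·0.8763 = 36.880 kPa
FS = 54.922 / 36.880 = 1.489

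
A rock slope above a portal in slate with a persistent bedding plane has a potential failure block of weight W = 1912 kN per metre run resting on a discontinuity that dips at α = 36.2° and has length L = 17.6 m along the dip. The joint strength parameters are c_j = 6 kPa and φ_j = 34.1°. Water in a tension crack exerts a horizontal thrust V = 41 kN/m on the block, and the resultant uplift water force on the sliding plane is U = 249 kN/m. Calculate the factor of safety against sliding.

Resolving the block weight along and normal to the plane and applying the Mohr–Coulomb strength on the joint:
N' = W cosα − U − V sinα = 1912·cos36.2° − 249 − 41·sin36.2° = 1269.7 kN/m
Driving force T = W sinα + V cosα = 1912·sin36.2° + 41·cos36.2° = 1162.3 kN/m
Resisting force R = c_j·L + N'·tanφ_j = 6·17.6 + 1269.7·tan34.1° = 105.6 + 859.6 = 965.2 kN/m
FS = R / T = 965.2 / 1162.3 = 0.830

FS = 0.83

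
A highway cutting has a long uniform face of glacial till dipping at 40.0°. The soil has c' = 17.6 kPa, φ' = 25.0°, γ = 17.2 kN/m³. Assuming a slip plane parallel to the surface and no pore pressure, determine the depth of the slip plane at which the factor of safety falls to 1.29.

z = 2.83 m

Setting FS = 1.29 in FS = [c' + γz cos²β tanφ'] / [γz sinβ cosβ] and solving for z:
z = c' / [γ cosβ (FS·sinβ − cosβ·tanφ')]
  = 17.6 / [17.2·cos40.0°·(1.29·sin40.0° − cos40.0°·tan25.0°)]
  = 17.6 / [17.2·0.7660·(1.29·0.6428 − 0.7660·0.4663)]
  = 17.6 / 6.2188 = 2.830 m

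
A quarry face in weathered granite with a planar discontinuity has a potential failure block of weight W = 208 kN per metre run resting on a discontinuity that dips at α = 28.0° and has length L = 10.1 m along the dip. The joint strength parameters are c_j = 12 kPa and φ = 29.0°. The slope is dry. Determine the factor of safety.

Resolving the block weight along and normal to the plane and applying the Mohr–Coulomb strength on the joint:
N' = W cosα = 208·cos28.0° = 183.7 kN/m
Driving force T = W sinα = 208·sin28.0° = 97.7 kN/m
Resisting force R = c_j·L + N'·tanφ = 12·10.1 + 183.7·tan29.0° = 121.2 + 101.8 = 223.0 kN/m
FS = R / T = 223.0 / 97.7 = 2.284

FS = 2.28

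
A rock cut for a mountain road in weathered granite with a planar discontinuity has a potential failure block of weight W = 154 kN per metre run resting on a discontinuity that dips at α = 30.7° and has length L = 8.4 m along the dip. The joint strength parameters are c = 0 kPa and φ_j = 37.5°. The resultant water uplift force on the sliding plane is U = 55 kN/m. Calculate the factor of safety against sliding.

FS = 0.76

Resolving the block weight along and normal to the plane and applying the Mohr–Coulomb strength on the joint:
N' = W cosα − U = 154·cos30.7° − 55 = 77.4 kN/m
Driving force T = W sinα = 154·sin30.7° = 78.6 kN/m
Resisting force R = c·L + N'·tanφ_j = 0·8.4 + 77.4·tan37.5° = 0.0 + 59.4 = 59.4 kN/m
FS = R / T = 59.4 / 78.6 = 0.756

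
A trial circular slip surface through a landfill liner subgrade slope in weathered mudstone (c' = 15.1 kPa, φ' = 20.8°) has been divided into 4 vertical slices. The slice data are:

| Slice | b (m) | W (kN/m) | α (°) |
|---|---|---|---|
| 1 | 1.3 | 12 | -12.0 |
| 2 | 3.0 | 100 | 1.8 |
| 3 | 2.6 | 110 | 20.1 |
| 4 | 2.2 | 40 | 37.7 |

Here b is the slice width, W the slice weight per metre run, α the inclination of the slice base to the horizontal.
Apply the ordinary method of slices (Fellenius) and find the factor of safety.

Ordinary method of slices: FS = Σ[c'·Δl_i + (W_i cosα_i)·tanφ'] / Σ W_i sinα_i, with Δl_i = b_i / cosα_i.
Slice 1: Δl = 1.3/cos(-12.0°) = 1.329 m; N'_1 = 12·cos(-12.0°) = 11.7; c'Δl = 20.07; W sinα = -2.5
Slice 2: Δl = 3.0/cos1.8° = 3.001 m; N'_2 = 100·cos1.8° = 100.0; c'Δl = 45.32; W sinα = 3.1
Slice 3: Δl = 2.6/cos20.1° = 2.769 m; N'_3 = 110·cos20.1° = 103.3; c'Δl = 41.81; W sinα = 37.8
Slice 4: Δl = 2.2/cos37.7° = 2.781 m; N'_4 = 40·cos37.7° = 31.6; c'Δl = 41.99; W sinα = 24.5
Σc'Δl = 149.2 kN/m; ΣN' = 246.6 kN/m; ΣW sinα = 62.9 kN/m
Resisting = 149.2 + 246.6·tan20.8° = 149.2 + 93.7 = 242.9 kN/m
FS = 242.9 / 62.9 = 3.861

FS = 3.86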